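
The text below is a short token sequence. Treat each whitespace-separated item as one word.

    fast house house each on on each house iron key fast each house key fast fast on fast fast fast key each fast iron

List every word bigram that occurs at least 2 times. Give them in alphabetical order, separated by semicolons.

Bigram counts meeting the condition (at least 2 times):
  each house: 2
  fast fast: 3
  key fast: 2

each house; fast fast; key fast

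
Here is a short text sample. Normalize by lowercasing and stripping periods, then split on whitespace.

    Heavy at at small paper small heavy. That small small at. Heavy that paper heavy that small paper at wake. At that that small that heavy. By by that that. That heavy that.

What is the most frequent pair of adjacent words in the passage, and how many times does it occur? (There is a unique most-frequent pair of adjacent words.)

Bigram frequencies (highest first):
  heavy that: 4
  that small: 3
  that that: 3
  small paper: 2
  that heavy: 2
  heavy at: 1
  … (17 more, each ≤ 1)

"heavy that", 4 times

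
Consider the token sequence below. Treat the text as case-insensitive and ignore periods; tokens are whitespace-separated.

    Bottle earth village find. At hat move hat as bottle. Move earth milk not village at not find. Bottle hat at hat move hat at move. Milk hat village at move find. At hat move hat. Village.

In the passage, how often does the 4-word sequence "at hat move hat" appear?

3

Scanning the 34 overlapping 4-gram windows for "at hat move hat":
  position 5–8: at hat move hat
  position 21–24: at hat move hat
  position 33–36: at hat move hat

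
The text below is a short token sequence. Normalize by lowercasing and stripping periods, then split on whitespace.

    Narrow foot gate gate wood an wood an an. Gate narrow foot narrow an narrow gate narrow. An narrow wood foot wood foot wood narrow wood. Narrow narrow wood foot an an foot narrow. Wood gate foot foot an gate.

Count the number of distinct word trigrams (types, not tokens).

40 tokens → 38 trigram windows in total.
Repeated trigrams (each contributes count−1 duplicates):
  narrow an narrow: 2
  narrow wood foot: 2
  wood foot wood: 2
3 duplicate windows → 38 − 3 = 35 distinct.

35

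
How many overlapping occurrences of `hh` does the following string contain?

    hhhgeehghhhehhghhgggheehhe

7

Sliding a length-2 window over the 26 characters (25 positions):
  position 1–2: hh
  position 2–3: hh
  position 9–10: hh
  position 10–11: hh
  position 13–14: hh
  position 16–17: hh
  position 24–25: hh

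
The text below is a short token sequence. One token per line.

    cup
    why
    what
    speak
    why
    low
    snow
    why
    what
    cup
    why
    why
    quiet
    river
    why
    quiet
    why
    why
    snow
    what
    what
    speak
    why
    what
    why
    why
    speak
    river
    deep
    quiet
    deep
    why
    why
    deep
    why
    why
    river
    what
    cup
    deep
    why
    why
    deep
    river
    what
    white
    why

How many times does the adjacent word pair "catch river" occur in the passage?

Scanning the 46 overlapping bigram windows for "catch river":
  (none found)

0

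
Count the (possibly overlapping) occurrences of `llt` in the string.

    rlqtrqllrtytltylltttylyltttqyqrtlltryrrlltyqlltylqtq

4

Sliding a length-3 window over the 52 characters (50 positions):
  position 16–18: llt
  position 33–35: llt
  position 40–42: llt
  position 45–47: llt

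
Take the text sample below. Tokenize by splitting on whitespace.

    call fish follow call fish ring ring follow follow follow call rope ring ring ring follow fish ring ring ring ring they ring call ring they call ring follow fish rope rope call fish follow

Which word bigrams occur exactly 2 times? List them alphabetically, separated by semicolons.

Bigram counts meeting the condition (exactly 2 times):
  call ring: 2
  fish follow: 2
  fish ring: 2
  follow call: 2
  follow fish: 2
  follow follow: 2
  ring they: 2

call ring; fish follow; fish ring; follow call; follow fish; follow follow; ring they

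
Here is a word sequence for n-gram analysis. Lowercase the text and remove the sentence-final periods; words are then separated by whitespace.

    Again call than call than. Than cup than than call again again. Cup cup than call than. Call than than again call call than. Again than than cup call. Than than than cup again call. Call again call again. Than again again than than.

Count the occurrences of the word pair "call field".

0

Scanning the 43 overlapping bigram windows for "call field":
  (none found)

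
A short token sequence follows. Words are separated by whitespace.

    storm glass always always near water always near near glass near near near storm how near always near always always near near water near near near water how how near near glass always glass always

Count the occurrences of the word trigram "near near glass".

2

Scanning the 33 overlapping trigram windows for "near near glass":
  position 8–10: near near glass
  position 30–32: near near glass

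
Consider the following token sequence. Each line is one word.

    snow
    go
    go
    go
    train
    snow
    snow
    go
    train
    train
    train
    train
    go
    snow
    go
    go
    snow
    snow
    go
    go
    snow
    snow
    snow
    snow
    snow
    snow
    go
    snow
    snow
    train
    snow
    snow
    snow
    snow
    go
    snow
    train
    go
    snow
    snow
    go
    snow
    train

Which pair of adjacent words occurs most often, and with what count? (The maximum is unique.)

"snow snow", 12 times

Bigram frequencies (highest first):
  snow snow: 12
  snow go: 7
  go snow: 7
  go go: 4
  train train: 3
  snow train: 3
  … (3 more, each ≤ 2)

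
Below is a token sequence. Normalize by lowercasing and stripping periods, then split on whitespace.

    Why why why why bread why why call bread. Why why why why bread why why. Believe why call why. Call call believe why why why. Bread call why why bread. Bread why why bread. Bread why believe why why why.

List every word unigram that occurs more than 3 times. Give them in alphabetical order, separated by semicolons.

Unigram counts meeting the condition (more than 3 times):
  bread: 8
  call: 5
  why: 25

bread; call; why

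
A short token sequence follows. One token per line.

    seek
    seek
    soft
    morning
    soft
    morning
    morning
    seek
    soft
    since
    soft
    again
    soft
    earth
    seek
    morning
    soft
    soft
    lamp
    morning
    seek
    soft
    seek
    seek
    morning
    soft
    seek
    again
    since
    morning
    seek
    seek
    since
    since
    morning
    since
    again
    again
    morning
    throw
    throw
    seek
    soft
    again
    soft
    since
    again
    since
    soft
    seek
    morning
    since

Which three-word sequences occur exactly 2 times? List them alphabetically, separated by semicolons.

morning seek soft; seek morning soft; soft again soft

Trigram counts meeting the condition (exactly 2 times):
  morning seek soft: 2
  seek morning soft: 2
  soft again soft: 2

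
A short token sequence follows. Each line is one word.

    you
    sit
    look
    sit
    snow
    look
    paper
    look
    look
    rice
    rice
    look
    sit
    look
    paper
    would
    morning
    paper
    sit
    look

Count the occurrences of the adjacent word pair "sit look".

3

Scanning the 19 overlapping bigram windows for "sit look":
  position 2–3: sit look
  position 13–14: sit look
  position 19–20: sit look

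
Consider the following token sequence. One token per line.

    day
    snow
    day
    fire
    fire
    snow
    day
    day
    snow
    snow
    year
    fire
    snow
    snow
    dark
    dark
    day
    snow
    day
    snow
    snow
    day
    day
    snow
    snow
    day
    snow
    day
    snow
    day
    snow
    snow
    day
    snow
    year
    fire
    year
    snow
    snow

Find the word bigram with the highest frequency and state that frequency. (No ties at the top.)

"day snow", 9 times

Bigram frequencies (highest first):
  day snow: 9
  snow day: 8
  snow snow: 6
  fire snow: 2
  day day: 2
  snow year: 2
  … (8 more, each ≤ 2)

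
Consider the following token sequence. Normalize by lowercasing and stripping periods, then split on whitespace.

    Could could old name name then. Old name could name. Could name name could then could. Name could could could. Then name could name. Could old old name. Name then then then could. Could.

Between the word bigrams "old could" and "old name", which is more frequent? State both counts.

"old name" (3 vs 0)

"old could": 0 occurrences
"old name": 3 occurrences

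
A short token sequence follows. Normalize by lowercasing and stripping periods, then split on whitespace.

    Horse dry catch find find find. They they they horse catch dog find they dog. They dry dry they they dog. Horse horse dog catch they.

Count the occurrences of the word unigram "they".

Scanning the 26 tokens for "they":
  position 7: they
  position 8: they
  position 9: they
  position 14: they
  position 16: they
  position 19: they
  position 20: they
  position 26: they

8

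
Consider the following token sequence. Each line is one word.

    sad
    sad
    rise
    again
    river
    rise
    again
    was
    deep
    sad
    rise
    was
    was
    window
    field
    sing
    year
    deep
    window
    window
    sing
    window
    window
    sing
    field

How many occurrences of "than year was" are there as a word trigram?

Scanning the 23 overlapping trigram windows for "than year was":
  (none found)

0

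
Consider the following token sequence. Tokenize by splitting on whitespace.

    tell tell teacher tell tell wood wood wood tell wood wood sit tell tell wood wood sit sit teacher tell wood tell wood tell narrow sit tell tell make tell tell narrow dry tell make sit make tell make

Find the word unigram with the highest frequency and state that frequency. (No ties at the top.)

Unigram frequencies (highest first):
  tell: 16
  wood: 9
  sit: 5
  make: 4
  teacher: 2
  narrow: 2
  … (1 more, each ≤ 1)

"tell", 16 times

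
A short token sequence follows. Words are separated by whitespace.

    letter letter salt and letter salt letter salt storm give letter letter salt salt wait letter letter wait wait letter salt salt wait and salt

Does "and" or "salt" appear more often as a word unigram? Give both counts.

"salt" (8 vs 2)

"and": 2 occurrences
"salt": 8 occurrences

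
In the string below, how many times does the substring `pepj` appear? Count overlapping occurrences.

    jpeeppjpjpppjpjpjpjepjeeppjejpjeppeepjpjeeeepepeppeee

Sliding a length-4 window over the 53 characters (50 positions):
  (no match at any position)

0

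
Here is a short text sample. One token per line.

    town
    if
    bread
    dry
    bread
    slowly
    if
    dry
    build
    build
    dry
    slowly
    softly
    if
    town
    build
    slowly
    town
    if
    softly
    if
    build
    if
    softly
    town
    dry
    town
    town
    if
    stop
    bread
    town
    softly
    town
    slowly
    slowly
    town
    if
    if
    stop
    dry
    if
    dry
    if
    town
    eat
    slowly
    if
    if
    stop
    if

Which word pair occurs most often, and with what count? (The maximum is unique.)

Bigram frequencies (highest first):
  town if: 4
  if stop: 3
  slowly if: 2
  if dry: 2
  softly if: 2
  if town: 2
  … (30 more, each ≤ 2)

"town if", 4 times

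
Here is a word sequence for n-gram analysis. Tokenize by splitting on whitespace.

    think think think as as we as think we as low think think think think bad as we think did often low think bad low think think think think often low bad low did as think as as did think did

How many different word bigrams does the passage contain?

22

41 tokens → 40 bigram windows in total.
Repeated bigrams (each contributes count−1 duplicates):
  think think: 8
  low think: 3
  as as: 2
  as think: 2
  as we: 2
  bad low: 2
  often low: 2
  think as: 2
  … (3 more repeated)
18 duplicate windows → 40 − 18 = 22 distinct.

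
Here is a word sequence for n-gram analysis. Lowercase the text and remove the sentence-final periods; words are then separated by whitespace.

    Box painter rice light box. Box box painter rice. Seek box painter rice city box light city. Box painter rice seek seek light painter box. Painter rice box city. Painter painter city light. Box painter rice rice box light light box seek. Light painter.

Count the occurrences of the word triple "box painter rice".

Scanning the 42 overlapping trigram windows for "box painter rice":
  position 1–3: box painter rice
  position 7–9: box painter rice
  position 11–13: box painter rice
  position 18–20: box painter rice
  position 25–27: box painter rice
  position 34–36: box painter rice

6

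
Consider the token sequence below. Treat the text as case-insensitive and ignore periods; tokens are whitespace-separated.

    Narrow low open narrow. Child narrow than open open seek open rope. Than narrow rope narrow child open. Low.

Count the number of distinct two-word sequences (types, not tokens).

17

19 tokens → 18 bigram windows in total.
Repeated bigrams (each contributes count−1 duplicates):
  narrow child: 2
1 duplicate windows → 18 − 1 = 17 distinct.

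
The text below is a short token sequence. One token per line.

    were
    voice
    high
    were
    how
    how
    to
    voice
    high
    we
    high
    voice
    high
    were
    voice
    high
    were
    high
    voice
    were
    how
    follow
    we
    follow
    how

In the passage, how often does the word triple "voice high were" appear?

3

Scanning the 23 overlapping trigram windows for "voice high were":
  position 2–4: voice high were
  position 12–14: voice high were
  position 15–17: voice high were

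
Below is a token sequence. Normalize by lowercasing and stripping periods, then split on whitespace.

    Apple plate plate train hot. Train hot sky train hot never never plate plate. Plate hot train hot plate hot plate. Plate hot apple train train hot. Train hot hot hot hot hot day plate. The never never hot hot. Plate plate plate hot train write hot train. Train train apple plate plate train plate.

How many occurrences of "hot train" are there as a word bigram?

Scanning the 54 overlapping bigram windows for "hot train":
  position 5–6: hot train
  position 16–17: hot train
  position 27–28: hot train
  position 44–45: hot train
  position 47–48: hot train

5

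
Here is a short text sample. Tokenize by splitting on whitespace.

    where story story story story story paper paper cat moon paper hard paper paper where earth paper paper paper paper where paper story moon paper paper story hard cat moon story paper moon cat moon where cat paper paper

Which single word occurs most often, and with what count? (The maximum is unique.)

"paper", 15 times

Unigram frequencies (highest first):
  paper: 15
  story: 8
  moon: 5
  where: 4
  cat: 4
  hard: 2
  … (1 more, each ≤ 1)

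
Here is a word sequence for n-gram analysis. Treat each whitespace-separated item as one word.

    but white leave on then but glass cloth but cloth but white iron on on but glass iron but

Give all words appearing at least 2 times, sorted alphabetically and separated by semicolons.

Unigram counts meeting the condition (at least 2 times):
  but: 6
  cloth: 2
  glass: 2
  iron: 2
  on: 3
  white: 2

but; cloth; glass; iron; on; white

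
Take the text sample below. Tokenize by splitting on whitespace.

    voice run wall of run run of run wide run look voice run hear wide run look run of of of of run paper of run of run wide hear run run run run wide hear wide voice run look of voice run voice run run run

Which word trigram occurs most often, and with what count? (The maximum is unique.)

"run run run", 3 times

Trigram frequencies (highest first):
  run run run: 3
  run of run: 2
  of run wide: 2
  wide run look: 2
  of of of: 2
  run wide hear: 2
  … (32 more, each ≤ 1)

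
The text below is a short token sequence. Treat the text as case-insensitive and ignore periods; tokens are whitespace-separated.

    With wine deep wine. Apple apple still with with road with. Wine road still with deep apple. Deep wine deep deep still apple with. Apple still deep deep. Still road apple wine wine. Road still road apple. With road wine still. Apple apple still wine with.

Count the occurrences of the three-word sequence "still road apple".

2

Scanning the 44 overlapping trigram windows for "still road apple":
  position 29–31: still road apple
  position 35–37: still road apple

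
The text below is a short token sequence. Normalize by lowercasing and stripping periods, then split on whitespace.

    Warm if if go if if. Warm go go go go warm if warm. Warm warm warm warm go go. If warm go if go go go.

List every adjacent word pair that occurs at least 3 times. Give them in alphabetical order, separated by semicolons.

go go; go if; if warm; warm go; warm warm

Bigram counts meeting the condition (at least 3 times):
  go go: 6
  go if: 3
  if warm: 3
  warm go: 3
  warm warm: 4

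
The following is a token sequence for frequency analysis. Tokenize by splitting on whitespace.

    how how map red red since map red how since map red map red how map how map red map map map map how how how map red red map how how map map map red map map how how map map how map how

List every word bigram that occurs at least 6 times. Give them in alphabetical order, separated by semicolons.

how map; map how; map map; map red

Bigram counts meeting the condition (at least 6 times):
  how map: 7
  map how: 6
  map map: 7
  map red: 7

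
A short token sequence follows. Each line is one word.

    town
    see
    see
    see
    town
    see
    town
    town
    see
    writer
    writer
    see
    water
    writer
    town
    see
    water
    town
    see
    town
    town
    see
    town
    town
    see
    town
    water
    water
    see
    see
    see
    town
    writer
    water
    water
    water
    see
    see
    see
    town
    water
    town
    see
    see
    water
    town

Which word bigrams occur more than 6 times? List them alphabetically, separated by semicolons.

see see; see town; town see

Bigram counts meeting the condition (more than 6 times):
  see see: 7
  see town: 7
  town see: 8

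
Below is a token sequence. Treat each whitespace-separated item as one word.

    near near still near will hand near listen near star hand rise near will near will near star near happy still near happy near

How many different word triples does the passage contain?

24 tokens → 22 trigram windows in total.
Repeated trigrams (each contributes count−1 duplicates):
  near will near: 2
1 duplicate windows → 22 − 1 = 21 distinct.

21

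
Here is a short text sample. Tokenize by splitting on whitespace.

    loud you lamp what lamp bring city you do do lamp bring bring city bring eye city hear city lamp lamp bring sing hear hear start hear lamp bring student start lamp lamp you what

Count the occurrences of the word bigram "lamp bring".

Scanning the 34 overlapping bigram windows for "lamp bring":
  position 5–6: lamp bring
  position 11–12: lamp bring
  position 21–22: lamp bring
  position 28–29: lamp bring

4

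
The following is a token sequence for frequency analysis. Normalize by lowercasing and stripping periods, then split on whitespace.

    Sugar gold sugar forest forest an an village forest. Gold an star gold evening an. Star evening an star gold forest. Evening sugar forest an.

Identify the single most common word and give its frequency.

"an", 6 times

Unigram frequencies (highest first):
  an: 6
  forest: 5
  gold: 4
  sugar: 3
  star: 3
  evening: 3
  … (1 more, each ≤ 1)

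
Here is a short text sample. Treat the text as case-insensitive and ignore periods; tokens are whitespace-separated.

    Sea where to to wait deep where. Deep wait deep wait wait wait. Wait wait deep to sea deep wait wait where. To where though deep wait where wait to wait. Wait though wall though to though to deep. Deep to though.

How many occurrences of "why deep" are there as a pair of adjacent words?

0

Scanning the 41 overlapping bigram windows for "why deep":
  (none found)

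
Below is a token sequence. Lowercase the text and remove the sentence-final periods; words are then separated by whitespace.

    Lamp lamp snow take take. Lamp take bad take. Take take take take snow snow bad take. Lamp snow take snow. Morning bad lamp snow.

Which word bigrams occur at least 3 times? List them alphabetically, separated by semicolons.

Bigram counts meeting the condition (at least 3 times):
  lamp snow: 3
  take take: 5

lamp snow; take take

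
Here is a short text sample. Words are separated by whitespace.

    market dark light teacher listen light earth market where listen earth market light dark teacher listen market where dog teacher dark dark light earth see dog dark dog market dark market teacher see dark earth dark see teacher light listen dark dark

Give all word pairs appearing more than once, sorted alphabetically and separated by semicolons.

Bigram counts meeting the condition (more than once):
  dark dark: 2
  dark light: 2
  earth market: 2
  light earth: 2
  market dark: 2
  market where: 2
  teacher listen: 2

dark dark; dark light; earth market; light earth; market dark; market where; teacher listen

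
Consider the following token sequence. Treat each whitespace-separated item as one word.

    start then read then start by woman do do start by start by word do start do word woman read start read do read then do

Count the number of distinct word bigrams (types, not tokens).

21

26 tokens → 25 bigram windows in total.
Repeated bigrams (each contributes count−1 duplicates):
  start by: 3
  do start: 2
  read then: 2
4 duplicate windows → 25 − 4 = 21 distinct.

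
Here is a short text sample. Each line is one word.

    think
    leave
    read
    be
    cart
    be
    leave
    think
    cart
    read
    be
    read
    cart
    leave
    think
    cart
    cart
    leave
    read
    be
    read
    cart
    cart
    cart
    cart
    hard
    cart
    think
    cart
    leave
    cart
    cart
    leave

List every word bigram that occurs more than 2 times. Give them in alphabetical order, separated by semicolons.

cart cart; cart leave; read be; think cart

Bigram counts meeting the condition (more than 2 times):
  cart cart: 5
  cart leave: 4
  read be: 3
  think cart: 3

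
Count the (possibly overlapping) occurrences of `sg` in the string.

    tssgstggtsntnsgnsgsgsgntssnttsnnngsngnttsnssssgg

Sliding a length-2 window over the 48 characters (47 positions):
  position 3–4: sg
  position 14–15: sg
  position 17–18: sg
  position 19–20: sg
  position 21–22: sg
  position 46–47: sg

6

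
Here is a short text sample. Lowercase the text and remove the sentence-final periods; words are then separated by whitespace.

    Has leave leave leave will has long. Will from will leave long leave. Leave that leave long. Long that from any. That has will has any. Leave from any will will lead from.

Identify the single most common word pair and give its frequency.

Bigram frequencies (highest first):
  leave leave: 3
  will has: 2
  leave long: 2
  from any: 2
  has leave: 1
  leave will: 1
  … (21 more, each ≤ 1)

"leave leave", 3 times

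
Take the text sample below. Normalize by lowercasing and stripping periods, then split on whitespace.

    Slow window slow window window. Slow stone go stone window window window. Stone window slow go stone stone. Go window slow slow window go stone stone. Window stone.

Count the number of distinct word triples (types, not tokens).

25

28 tokens → 26 trigram windows in total.
Repeated trigrams (each contributes count−1 duplicates):
  go stone stone: 2
1 duplicate windows → 26 − 1 = 25 distinct.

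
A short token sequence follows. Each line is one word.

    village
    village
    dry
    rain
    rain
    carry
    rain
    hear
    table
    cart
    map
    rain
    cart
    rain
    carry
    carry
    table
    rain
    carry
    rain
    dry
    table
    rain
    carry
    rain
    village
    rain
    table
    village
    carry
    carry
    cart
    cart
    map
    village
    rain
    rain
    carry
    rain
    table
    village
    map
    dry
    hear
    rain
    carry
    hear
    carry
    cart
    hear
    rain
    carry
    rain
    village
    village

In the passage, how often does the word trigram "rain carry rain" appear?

5

Scanning the 53 overlapping trigram windows for "rain carry rain":
  position 5–7: rain carry rain
  position 18–20: rain carry rain
  position 23–25: rain carry rain
  position 37–39: rain carry rain
  position 51–53: rain carry rain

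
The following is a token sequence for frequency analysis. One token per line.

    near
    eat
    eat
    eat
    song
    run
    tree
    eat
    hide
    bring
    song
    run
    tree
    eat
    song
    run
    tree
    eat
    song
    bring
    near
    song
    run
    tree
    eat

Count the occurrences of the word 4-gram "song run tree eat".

Scanning the 22 overlapping 4-gram windows for "song run tree eat":
  position 5–8: song run tree eat
  position 11–14: song run tree eat
  position 15–18: song run tree eat
  position 22–25: song run tree eat

4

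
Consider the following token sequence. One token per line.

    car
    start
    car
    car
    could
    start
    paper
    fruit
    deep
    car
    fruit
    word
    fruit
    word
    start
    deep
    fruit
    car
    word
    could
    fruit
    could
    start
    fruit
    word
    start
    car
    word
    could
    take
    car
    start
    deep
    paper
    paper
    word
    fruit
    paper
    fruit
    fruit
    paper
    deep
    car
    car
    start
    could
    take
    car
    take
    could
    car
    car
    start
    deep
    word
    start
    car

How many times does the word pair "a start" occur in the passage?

Scanning the 56 overlapping bigram windows for "a start":
  (none found)

0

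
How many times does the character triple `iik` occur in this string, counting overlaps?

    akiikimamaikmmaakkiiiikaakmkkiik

3

Sliding a length-3 window over the 32 characters (30 positions):
  position 3–5: iik
  position 21–23: iik
  position 30–32: iik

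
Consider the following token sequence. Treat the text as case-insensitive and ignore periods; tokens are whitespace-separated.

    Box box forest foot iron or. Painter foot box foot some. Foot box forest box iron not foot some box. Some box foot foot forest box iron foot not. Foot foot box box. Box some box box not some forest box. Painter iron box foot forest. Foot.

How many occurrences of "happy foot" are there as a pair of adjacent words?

Scanning the 46 overlapping bigram windows for "happy foot":
  (none found)

0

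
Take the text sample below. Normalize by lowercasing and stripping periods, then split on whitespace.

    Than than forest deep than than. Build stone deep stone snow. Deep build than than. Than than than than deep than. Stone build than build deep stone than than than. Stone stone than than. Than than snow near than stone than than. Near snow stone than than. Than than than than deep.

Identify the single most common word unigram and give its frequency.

"than", 28 times

Unigram frequencies (highest first):
  than: 28
  stone: 8
  deep: 6
  build: 4
  snow: 3
  near: 2
  … (1 more, each ≤ 1)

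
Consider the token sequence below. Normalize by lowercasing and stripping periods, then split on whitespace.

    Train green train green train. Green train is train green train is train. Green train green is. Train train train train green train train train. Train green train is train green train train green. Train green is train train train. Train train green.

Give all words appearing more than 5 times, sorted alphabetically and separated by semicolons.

Unigram counts meeting the condition (more than 5 times):
  green: 12
  train: 26

green; train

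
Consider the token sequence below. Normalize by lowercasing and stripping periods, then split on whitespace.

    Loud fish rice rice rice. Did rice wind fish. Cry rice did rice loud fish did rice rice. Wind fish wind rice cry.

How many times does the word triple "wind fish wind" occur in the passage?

1

Scanning the 21 overlapping trigram windows for "wind fish wind":
  position 19–21: wind fish wind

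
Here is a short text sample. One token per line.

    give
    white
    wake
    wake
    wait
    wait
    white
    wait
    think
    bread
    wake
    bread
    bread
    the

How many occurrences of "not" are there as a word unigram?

Scanning the 14 tokens for "not":
  (none found)

0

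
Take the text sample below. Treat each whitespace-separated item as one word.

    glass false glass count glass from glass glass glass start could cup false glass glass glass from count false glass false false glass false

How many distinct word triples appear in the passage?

20

24 tokens → 22 trigram windows in total.
Repeated trigrams (each contributes count−1 duplicates):
  false glass false: 2
  glass glass glass: 2
2 duplicate windows → 22 − 2 = 20 distinct.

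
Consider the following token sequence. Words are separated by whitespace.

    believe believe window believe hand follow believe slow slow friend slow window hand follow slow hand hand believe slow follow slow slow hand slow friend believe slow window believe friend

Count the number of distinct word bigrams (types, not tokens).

20

30 tokens → 29 bigram windows in total.
Repeated bigrams (each contributes count−1 duplicates):
  believe slow: 3
  follow slow: 2
  hand follow: 2
  slow friend: 2
  slow hand: 2
  slow slow: 2
  slow window: 2
  window believe: 2
9 duplicate windows → 29 − 9 = 20 distinct.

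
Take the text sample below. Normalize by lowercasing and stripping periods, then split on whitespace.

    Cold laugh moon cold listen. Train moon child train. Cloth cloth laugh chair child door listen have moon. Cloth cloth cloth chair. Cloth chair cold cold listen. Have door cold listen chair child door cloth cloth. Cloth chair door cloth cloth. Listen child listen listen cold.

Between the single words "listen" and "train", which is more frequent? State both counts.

"listen" (7 vs 2)

"listen": 7 occurrences
"train": 2 occurrences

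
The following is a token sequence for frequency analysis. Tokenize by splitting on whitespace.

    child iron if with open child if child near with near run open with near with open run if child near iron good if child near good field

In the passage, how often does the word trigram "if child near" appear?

3

Scanning the 26 overlapping trigram windows for "if child near":
  position 7–9: if child near
  position 19–21: if child near
  position 24–26: if child near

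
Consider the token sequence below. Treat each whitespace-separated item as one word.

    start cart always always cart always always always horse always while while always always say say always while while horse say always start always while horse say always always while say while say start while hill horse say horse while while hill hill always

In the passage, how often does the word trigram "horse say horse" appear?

1

Scanning the 42 overlapping trigram windows for "horse say horse":
  position 37–39: horse say horse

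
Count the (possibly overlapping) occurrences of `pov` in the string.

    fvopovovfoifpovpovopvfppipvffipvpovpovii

5

Sliding a length-3 window over the 40 characters (38 positions):
  position 4–6: pov
  position 13–15: pov
  position 16–18: pov
  position 33–35: pov
  position 36–38: pov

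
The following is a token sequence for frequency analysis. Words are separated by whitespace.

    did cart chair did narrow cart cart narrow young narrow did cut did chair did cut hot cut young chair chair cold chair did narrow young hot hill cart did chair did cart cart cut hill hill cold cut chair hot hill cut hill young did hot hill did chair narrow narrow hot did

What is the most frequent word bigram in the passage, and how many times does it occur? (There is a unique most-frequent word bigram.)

"chair did", 4 times

Bigram frequencies (highest first):
  chair did: 4
  did chair: 3
  hot hill: 3
  did cart: 2
  did narrow: 2
  cart cart: 2
  … (34 more, each ≤ 2)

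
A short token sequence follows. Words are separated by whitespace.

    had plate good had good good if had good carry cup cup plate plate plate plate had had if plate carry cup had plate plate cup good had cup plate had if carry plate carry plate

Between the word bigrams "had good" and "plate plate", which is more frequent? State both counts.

"plate plate" (4 vs 2)

"had good": 2 occurrences
"plate plate": 4 occurrences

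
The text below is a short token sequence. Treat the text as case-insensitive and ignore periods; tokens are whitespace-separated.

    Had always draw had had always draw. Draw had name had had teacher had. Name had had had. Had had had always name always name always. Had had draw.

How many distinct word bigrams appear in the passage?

29 tokens → 28 bigram windows in total.
Repeated bigrams (each contributes count−1 duplicates):
  had had: 8
  had always: 3
  always draw: 2
  always name: 2
  draw had: 2
  had name: 2
  name always: 2
  name had: 2
15 duplicate windows → 28 − 15 = 13 distinct.

13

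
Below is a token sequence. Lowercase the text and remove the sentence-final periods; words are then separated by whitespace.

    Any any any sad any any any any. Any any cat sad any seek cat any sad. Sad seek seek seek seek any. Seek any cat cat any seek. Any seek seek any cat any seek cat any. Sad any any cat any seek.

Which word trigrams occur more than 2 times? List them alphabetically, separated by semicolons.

any any any; cat any seek

Trigram counts meeting the condition (more than 2 times):
  any any any: 5
  cat any seek: 3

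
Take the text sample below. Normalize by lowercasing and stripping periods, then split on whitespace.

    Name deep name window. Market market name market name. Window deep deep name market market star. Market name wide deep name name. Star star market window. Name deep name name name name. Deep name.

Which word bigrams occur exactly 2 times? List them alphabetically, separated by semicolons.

Bigram counts meeting the condition (exactly 2 times):
  market market: 2
  name market: 2
  name window: 2
  star market: 2

market market; name market; name window; star market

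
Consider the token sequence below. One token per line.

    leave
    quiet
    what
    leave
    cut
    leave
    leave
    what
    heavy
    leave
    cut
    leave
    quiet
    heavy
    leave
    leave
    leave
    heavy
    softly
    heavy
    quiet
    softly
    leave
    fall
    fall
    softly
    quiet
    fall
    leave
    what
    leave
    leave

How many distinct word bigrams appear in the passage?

22

32 tokens → 31 bigram windows in total.
Repeated bigrams (each contributes count−1 duplicates):
  leave leave: 4
  cut leave: 2
  heavy leave: 2
  leave cut: 2
  leave quiet: 2
  leave what: 2
  what leave: 2
9 duplicate windows → 31 − 9 = 22 distinct.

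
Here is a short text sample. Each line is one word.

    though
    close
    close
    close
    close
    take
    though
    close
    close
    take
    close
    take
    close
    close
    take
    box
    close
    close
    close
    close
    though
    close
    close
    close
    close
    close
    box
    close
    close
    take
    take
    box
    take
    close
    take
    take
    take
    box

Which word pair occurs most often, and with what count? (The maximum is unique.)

Bigram frequencies (highest first):
  close close: 13
  close take: 6
  though close: 3
  take close: 3
  take box: 3
  take take: 3
  … (5 more, each ≤ 2)

"close close", 13 times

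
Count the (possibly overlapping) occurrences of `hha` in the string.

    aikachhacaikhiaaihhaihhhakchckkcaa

3

Sliding a length-3 window over the 34 characters (32 positions):
  position 6–8: hha
  position 18–20: hha
  position 23–25: hha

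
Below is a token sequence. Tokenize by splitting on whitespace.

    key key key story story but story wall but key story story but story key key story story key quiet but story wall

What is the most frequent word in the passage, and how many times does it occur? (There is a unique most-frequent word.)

Unigram frequencies (highest first):
  story: 9
  key: 7
  but: 4
  wall: 2
  quiet: 1

"story", 9 times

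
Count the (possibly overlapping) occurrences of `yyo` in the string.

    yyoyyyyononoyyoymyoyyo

4

Sliding a length-3 window over the 22 characters (20 positions):
  position 1–3: yyo
  position 6–8: yyo
  position 13–15: yyo
  position 20–22: yyo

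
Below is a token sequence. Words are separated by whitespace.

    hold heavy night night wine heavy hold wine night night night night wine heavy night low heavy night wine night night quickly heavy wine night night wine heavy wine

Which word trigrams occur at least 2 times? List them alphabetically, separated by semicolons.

Trigram counts meeting the condition (at least 2 times):
  night night night: 2
  night night wine: 3
  night wine heavy: 3
  wine night night: 3

night night night; night night wine; night wine heavy; wine night night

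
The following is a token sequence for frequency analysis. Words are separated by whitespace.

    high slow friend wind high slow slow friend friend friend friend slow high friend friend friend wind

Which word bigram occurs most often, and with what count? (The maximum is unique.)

Bigram frequencies (highest first):
  friend friend: 5
  high slow: 2
  slow friend: 2
  friend wind: 2
  wind high: 1
  slow slow: 1
  … (3 more, each ≤ 1)

"friend friend", 5 times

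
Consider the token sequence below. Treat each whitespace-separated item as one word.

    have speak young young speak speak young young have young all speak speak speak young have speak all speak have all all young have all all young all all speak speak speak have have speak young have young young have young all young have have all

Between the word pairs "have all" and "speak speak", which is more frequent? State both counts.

"have all": 3 occurrences
"speak speak": 5 occurrences

"speak speak" (5 vs 3)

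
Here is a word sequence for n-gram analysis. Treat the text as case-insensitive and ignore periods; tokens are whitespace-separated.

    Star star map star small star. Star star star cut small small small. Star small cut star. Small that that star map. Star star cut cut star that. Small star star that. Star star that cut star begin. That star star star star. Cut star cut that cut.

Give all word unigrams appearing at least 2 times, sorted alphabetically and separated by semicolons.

cut; map; small; star; that

Unigram counts meeting the condition (at least 2 times):
  cut: 8
  map: 2
  small: 7
  star: 23
  that: 7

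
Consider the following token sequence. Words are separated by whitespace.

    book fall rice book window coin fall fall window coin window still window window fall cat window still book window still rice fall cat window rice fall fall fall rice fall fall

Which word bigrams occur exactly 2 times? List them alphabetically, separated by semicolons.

Bigram counts meeting the condition (exactly 2 times):
  book window: 2
  cat window: 2
  fall cat: 2
  fall rice: 2
  window coin: 2

book window; cat window; fall cat; fall rice; window coin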